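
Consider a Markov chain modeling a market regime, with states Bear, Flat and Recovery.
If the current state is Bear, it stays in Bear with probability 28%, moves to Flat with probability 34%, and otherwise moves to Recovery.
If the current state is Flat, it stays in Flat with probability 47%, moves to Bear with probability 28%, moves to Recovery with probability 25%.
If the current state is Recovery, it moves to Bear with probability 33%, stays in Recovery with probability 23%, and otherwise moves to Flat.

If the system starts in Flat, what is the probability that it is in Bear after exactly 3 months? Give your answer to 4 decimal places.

Propagate the distribution vector 3 months from Flat.
After 0 months: (0.0000, 1.0000, 0.0000)
After 1 month: (0.2800, 0.4700, 0.2500)
After 2 months: (0.2925, 0.4261, 0.2814)
After 3 months: (0.2941, 0.4235, 0.2824)
P(in Bear after 3 months) = 0.2941

0.2941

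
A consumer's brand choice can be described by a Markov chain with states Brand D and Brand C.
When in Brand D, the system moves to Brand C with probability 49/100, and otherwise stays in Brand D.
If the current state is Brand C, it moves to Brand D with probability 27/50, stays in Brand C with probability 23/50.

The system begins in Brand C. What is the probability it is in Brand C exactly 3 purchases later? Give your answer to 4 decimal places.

Propagate the distribution vector 3 purchases from Brand C.
After 0 purchases: (0.0000, 1.0000)
After 1 purchase: (0.5400, 0.4600)
After 2 purchases: (0.5238, 0.4762)
After 3 purchases: (0.5243, 0.4757)
P(in Brand C after 3 purchases) = 0.4757

0.4757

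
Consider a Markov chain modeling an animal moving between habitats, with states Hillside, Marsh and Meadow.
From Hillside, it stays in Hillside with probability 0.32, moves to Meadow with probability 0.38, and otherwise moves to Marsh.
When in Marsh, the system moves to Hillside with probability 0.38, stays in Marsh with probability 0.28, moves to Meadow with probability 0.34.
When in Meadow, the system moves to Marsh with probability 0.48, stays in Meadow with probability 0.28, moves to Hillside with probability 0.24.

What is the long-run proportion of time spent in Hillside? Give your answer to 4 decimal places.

Let the stationary distribution be π with π = πP and π_1 + π_2 + π_3 = 1.
π_1 = 0.32·π_1 + 0.38·π_2 + 0.24·π_3
π_2 = 0.3·π_1 + 0.28·π_2 + 0.48·π_3
Solving with the normalization constraint gives π = (0.3146, 0.3528, 0.3326).
So the stationary probability of Hillside is 0.3146.

0.3146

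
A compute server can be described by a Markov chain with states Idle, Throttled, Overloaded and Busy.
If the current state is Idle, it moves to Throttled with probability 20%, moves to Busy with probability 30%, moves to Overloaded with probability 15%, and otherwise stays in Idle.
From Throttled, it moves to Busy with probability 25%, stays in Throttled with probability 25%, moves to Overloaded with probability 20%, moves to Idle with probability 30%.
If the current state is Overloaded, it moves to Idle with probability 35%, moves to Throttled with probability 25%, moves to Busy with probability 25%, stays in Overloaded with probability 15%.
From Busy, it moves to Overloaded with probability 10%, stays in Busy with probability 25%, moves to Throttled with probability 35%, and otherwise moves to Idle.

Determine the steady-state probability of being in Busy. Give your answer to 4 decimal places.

0.2662

Let the stationary distribution be π with π = πP and π_1 + π_2 + π_3 + π_4 = 1.
π_1 = 0.35·π_1 + 0.3·π_2 + 0.35·π_3 + 0.3·π_4
π_2 = 0.2·π_1 + 0.25·π_2 + 0.25·π_3 + 0.35·π_4
π_3 = 0.15·π_1 + 0.2·π_2 + 0.15·π_3 + 0.1·π_4
Solving with the normalization constraint gives π = (0.3237, 0.2604, 0.1497, 0.2662).
So the stationary probability of Busy is 0.2662.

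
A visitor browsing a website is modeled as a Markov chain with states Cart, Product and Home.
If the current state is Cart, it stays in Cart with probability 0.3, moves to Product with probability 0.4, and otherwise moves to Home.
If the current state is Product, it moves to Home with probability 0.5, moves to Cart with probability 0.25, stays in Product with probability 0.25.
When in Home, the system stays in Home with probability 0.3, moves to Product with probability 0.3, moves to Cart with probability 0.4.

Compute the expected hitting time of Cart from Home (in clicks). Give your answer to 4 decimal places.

Let t(s) be the expected number of clicks to first reach Cart from state s, with t(Cart) = 0. Conditioning on the first click:
t(Product) = 1 + 0.25·t(Product) + 0.5·t(Home)
t(Home) = 1 + 0.3·t(Product) + 0.3·t(Home)
Solving: t(Product) = 3.2000, t(Home) = 2.8000.
Expected clicks from Home to Cart: 2.8000.

2.8000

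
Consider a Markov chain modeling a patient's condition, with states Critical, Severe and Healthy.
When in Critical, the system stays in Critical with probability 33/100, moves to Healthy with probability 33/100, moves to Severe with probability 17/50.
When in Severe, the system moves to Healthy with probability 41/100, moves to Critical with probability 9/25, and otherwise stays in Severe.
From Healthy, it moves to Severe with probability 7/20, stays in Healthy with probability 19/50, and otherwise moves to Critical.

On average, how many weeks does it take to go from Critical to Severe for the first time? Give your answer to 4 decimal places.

2.9114

Let t(s) be the expected number of weeks to first reach Severe from state s, with t(Severe) = 0. Conditioning on the first week:
t(Critical) = 1 + 0.33·t(Critical) + 0.33·t(Healthy)
t(Healthy) = 1 + 0.27·t(Critical) + 0.38·t(Healthy)
Solving: t(Critical) = 2.9114, t(Healthy) = 2.8808.
Expected weeks from Critical to Severe: 2.9114.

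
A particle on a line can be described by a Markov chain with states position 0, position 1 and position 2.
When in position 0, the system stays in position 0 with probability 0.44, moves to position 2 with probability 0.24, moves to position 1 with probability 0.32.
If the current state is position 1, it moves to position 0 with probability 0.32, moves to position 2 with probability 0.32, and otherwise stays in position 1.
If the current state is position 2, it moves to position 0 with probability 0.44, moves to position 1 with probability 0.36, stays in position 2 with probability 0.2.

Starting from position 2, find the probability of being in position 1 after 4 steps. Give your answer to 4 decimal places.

0.3440

Propagate the distribution vector 4 steps from position 2.
After 0 steps: (0.0000, 0.0000, 1.0000)
After 1 step: (0.4400, 0.3600, 0.2000)
After 2 steps: (0.3968, 0.3424, 0.2608)
After 3 steps: (0.3989, 0.3441, 0.2570)
After 4 steps: (0.3987, 0.3440, 0.2573)
P(in position 1 after 4 steps) = 0.3440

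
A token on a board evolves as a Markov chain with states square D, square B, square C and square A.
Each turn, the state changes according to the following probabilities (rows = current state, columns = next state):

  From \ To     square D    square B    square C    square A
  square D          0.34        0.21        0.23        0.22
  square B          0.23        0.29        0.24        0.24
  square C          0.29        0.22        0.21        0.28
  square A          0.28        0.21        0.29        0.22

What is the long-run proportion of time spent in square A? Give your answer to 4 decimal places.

Let the stationary distribution be π with π = πP and π_1 + π_2 + π_3 + π_4 = 1.
π_1 = 0.34·π_1 + 0.23·π_2 + 0.29·π_3 + 0.28·π_4
π_2 = 0.21·π_1 + 0.29·π_2 + 0.22·π_3 + 0.21·π_4
π_3 = 0.23·π_1 + 0.24·π_2 + 0.21·π_3 + 0.29·π_4
Solving with the normalization constraint gives π = (0.2882, 0.2309, 0.2418, 0.2391).
So the stationary probability of square A is 0.2391.

0.2391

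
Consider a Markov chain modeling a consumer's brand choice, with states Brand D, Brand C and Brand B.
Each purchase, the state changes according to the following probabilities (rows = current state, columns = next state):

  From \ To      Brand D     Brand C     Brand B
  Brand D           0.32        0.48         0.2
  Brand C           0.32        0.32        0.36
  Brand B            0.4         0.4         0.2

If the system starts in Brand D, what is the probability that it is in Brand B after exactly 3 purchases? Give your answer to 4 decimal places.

Propagate the distribution vector 3 purchases from Brand D.
After 0 purchases: (1.0000, 0.0000, 0.0000)
After 1 purchase: (0.3200, 0.4800, 0.2000)
After 2 purchases: (0.3360, 0.3872, 0.2768)
After 3 purchases: (0.3421, 0.3959, 0.2620)
P(in Brand B after 3 purchases) = 0.2620

0.2620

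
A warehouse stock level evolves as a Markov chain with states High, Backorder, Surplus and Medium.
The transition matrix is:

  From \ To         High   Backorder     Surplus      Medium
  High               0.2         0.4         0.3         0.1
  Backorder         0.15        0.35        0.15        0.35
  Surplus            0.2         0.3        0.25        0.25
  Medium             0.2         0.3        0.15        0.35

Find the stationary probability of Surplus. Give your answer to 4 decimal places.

0.1972

Let the stationary distribution be π with π = πP and π_1 + π_2 + π_3 + π_4 = 1.
π_1 = 0.2·π_1 + 0.15·π_2 + 0.2·π_3 + 0.2·π_4
π_2 = 0.4·π_1 + 0.35·π_2 + 0.3·π_3 + 0.3·π_4
π_3 = 0.3·π_1 + 0.15·π_2 + 0.25·π_3 + 0.15·π_4
Solving with the normalization constraint gives π = (0.1832, 0.3351, 0.1972, 0.2845).
So the stationary probability of Surplus is 0.1972.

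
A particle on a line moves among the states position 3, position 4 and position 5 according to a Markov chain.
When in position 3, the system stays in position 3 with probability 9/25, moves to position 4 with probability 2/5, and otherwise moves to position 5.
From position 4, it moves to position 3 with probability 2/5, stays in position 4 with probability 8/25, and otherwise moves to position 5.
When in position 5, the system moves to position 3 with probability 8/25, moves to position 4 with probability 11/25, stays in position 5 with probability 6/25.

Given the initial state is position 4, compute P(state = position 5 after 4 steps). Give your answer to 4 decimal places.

Propagate the distribution vector 4 steps from position 4.
After 0 steps: (0.0000, 1.0000, 0.0000)
After 1 step: (0.4000, 0.3200, 0.2800)
After 2 steps: (0.3616, 0.3856, 0.2528)
After 3 steps: (0.3653, 0.3793, 0.2554)
After 4 steps: (0.3650, 0.3799, 0.2552)
P(in position 5 after 4 steps) = 0.2552

0.2552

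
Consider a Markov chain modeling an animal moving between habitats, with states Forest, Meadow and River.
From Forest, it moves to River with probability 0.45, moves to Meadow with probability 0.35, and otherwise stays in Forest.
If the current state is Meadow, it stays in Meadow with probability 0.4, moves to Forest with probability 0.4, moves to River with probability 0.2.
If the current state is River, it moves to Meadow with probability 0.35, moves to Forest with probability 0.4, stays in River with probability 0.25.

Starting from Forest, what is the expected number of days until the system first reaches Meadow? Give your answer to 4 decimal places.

2.8571

Let t(s) be the expected number of days to first reach Meadow from state s, with t(Meadow) = 0. Conditioning on the first day:
t(Forest) = 1 + 0.2·t(Forest) + 0.45·t(River)
t(River) = 1 + 0.4·t(Forest) + 0.25·t(River)
Solving: t(Forest) = 2.8571, t(River) = 2.8571.
Expected days from Forest to Meadow: 2.8571.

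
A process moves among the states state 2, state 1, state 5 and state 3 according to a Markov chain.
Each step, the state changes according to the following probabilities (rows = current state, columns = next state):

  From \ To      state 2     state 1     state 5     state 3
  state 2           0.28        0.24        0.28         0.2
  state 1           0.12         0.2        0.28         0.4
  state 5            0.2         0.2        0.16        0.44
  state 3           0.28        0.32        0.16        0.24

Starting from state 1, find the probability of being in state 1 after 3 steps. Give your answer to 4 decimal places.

0.2478

Propagate the distribution vector 3 steps from state 1.
After 0 steps: (0.0000, 1.0000, 0.0000, 0.0000)
After 1 step: (0.1200, 0.2000, 0.2800, 0.4000)
After 2 steps: (0.2256, 0.2528, 0.1984, 0.3232)
After 3 steps: (0.2237, 0.2478, 0.2174, 0.3111)
P(in state 1 after 3 steps) = 0.2478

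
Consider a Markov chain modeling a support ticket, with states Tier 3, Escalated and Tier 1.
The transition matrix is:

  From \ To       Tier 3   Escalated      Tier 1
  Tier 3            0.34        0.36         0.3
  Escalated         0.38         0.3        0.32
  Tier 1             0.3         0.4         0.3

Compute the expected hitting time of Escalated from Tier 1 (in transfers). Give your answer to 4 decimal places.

Let t(s) be the expected number of transfers to first reach Escalated from state s, with t(Escalated) = 0. Conditioning on the first transfer:
t(Tier 3) = 1 + 0.34·t(Tier 3) + 0.3·t(Tier 1)
t(Tier 1) = 1 + 0.3·t(Tier 3) + 0.3·t(Tier 1)
Solving: t(Tier 3) = 2.6882, t(Tier 1) = 2.5806.
Expected transfers from Tier 1 to Escalated: 2.5806.

2.5806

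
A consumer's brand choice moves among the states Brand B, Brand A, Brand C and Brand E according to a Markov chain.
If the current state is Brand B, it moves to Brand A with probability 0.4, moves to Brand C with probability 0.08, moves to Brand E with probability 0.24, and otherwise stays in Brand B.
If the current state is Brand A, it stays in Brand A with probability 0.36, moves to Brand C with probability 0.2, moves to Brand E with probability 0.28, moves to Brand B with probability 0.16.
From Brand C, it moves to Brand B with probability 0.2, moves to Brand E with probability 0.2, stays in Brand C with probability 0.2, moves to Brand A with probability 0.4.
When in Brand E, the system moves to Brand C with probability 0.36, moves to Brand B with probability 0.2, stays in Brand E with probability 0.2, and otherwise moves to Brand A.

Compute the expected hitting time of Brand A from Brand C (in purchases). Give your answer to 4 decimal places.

2.7277

Let t(s) be the expected number of purchases to first reach Brand A from state s, with t(Brand A) = 0. Conditioning on the first purchase:
t(Brand B) = 1 + 0.28·t(Brand B) + 0.08·t(Brand C) + 0.24·t(Brand E)
t(Brand C) = 1 + 0.2·t(Brand B) + 0.2·t(Brand C) + 0.2·t(Brand E)
t(Brand E) = 1 + 0.2·t(Brand B) + 0.36·t(Brand C) + 0.2·t(Brand E)
Solving: t(Brand B) = 2.7467, t(Brand C) = 2.7277, t(Brand E) = 3.1641.
Expected purchases from Brand C to Brand A: 2.7277.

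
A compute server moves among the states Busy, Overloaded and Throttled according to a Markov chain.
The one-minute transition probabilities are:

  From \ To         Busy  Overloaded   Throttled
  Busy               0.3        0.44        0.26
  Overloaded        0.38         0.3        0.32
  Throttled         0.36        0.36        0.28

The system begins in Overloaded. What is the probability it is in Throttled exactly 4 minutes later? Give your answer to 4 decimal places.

Propagate the distribution vector 4 minutes from Overloaded.
After 0 minutes: (0.0000, 1.0000, 0.0000)
After 1 minute: (0.3800, 0.3000, 0.3200)
After 2 minutes: (0.3432, 0.3724, 0.2844)
After 3 minutes: (0.3469, 0.3651, 0.2880)
After 4 minutes: (0.3465, 0.3658, 0.2877)
P(in Throttled after 4 minutes) = 0.2877

0.2877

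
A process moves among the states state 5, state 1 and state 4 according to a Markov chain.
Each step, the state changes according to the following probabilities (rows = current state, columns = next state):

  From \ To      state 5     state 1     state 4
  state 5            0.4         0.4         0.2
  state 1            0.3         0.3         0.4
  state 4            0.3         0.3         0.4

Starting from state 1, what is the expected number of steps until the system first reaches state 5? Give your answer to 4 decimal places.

3.3333

Let t(s) be the expected number of steps to first reach state 5 from state s, with t(state 5) = 0. Conditioning on the first step:
t(state 1) = 1 + 0.3·t(state 1) + 0.4·t(state 4)
t(state 4) = 1 + 0.3·t(state 1) + 0.4·t(state 4)
Solving: t(state 1) = 3.3333, t(state 4) = 3.3333.
Expected steps from state 1 to state 5: 3.3333.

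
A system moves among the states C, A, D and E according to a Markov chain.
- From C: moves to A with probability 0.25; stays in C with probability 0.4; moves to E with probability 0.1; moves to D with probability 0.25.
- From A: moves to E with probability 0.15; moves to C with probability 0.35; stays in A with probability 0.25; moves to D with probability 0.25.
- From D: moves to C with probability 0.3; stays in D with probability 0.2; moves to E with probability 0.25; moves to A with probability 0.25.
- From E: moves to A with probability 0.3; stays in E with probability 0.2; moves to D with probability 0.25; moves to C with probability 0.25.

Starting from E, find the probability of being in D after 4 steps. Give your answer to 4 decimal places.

Propagate the distribution vector 4 steps from E.
After 0 steps: (0.0000, 0.0000, 0.0000, 1.0000)
After 1 step: (0.2500, 0.3000, 0.2500, 0.2000)
After 2 steps: (0.3300, 0.2600, 0.2375, 0.1725)
After 3 steps: (0.3374, 0.2586, 0.2381, 0.1659)
After 4 steps: (0.3384, 0.2583, 0.2381, 0.1652)
P(in D after 4 steps) = 0.2381

0.2381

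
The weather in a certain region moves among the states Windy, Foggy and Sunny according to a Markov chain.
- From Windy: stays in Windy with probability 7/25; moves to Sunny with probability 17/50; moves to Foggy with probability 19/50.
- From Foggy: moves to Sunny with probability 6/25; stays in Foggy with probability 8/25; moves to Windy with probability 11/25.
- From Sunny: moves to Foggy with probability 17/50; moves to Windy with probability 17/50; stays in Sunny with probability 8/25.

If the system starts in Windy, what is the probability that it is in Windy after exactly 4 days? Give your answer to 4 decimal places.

Propagate the distribution vector 4 days from Windy.
After 0 days: (1.0000, 0.0000, 0.0000)
After 1 day: (0.2800, 0.3800, 0.3400)
After 2 days: (0.3612, 0.3436, 0.2952)
After 3 days: (0.3527, 0.3476, 0.2997)
After 4 days: (0.3536, 0.3472, 0.2992)
P(in Windy after 4 days) = 0.3536

0.3536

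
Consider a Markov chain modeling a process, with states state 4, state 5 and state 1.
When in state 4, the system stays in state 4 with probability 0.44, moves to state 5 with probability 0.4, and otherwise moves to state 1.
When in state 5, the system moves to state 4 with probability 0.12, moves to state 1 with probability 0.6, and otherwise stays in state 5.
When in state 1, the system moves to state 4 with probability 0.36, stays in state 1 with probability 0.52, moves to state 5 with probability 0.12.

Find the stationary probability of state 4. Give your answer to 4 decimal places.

0.3257

Let the stationary distribution be π with π = πP and π_1 + π_2 + π_3 = 1.
π_1 = 0.44·π_1 + 0.12·π_2 + 0.36·π_3
π_2 = 0.4·π_1 + 0.28·π_2 + 0.12·π_3
Solving with the normalization constraint gives π = (0.3257, 0.2514, 0.4229).
So the stationary probability of state 4 is 0.3257.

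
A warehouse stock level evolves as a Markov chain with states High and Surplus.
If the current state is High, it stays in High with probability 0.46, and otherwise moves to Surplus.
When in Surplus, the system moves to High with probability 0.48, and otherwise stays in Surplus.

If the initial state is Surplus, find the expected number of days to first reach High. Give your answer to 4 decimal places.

2.0833

Let t(s) be the expected number of days to first reach High from state s, with t(High) = 0. Conditioning on the first day:
t(Surplus) = 1 + 0.52·t(Surplus)
Solving: t(Surplus) = 2.0833.
Expected days from Surplus to High: 2.0833.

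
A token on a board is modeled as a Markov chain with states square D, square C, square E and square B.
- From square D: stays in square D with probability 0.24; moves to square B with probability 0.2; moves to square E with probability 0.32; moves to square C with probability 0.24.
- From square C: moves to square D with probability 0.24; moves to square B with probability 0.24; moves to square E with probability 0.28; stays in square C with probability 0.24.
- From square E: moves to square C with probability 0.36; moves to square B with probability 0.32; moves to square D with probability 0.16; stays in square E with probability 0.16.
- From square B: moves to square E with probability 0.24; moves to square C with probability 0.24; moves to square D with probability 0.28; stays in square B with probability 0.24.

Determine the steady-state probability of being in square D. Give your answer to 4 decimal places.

Let the stationary distribution be π with π = πP and π_1 + π_2 + π_3 + π_4 = 1.
π_1 = 0.24·π_1 + 0.24·π_2 + 0.16·π_3 + 0.28·π_4
π_2 = 0.24·π_1 + 0.24·π_2 + 0.36·π_3 + 0.24·π_4
π_3 = 0.32·π_1 + 0.28·π_2 + 0.16·π_3 + 0.24·π_4
Solving with the normalization constraint gives π = (0.2301, 0.2699, 0.2493, 0.2507).
So the stationary probability of square D is 0.2301.

0.2301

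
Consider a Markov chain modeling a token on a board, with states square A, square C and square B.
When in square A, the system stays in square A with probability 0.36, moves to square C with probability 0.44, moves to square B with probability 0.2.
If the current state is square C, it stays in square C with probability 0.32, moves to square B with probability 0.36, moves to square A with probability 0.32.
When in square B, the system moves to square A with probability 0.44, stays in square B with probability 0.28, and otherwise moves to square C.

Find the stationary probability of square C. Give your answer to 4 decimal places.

0.3530

Let the stationary distribution be π with π = πP and π_1 + π_2 + π_3 = 1.
π_1 = 0.36·π_1 + 0.32·π_2 + 0.44·π_3
π_2 = 0.44·π_1 + 0.32·π_2 + 0.28·π_3
Solving with the normalization constraint gives π = (0.3682, 0.3530, 0.2788).
So the stationary probability of square C is 0.3530.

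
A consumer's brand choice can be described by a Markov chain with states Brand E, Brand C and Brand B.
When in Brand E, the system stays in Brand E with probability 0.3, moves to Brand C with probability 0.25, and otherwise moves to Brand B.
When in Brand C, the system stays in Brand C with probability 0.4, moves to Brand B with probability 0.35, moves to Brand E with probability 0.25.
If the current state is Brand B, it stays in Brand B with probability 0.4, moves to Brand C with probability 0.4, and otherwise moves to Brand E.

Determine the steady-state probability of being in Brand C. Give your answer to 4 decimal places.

0.3636

Let the stationary distribution be π with π = πP and π_1 + π_2 + π_3 = 1.
π_1 = 0.3·π_1 + 0.25·π_2 + 0.2·π_3
π_2 = 0.25·π_1 + 0.4·π_2 + 0.4·π_3
Solving with the normalization constraint gives π = (0.2424, 0.3636, 0.3939).
So the stationary probability of Brand C is 0.3636.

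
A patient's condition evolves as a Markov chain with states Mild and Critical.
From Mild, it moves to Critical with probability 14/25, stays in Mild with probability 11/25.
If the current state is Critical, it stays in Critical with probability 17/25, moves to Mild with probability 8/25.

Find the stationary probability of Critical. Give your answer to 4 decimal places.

Let the stationary distribution be π with π = πP and π_1 + π_2 = 1.
π_1 = 0.44·π_1 + 0.32·π_2
Solving with the normalization constraint gives π = (0.3636, 0.6364).
So the stationary probability of Critical is 0.6364.

0.6364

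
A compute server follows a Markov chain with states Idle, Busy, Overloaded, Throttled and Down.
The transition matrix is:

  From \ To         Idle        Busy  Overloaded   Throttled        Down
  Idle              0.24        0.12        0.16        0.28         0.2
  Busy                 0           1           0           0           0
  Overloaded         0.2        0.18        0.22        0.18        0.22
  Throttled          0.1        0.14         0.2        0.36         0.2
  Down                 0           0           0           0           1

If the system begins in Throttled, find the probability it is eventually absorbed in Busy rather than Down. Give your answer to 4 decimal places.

0.4158

Let h(s) be the probability of absorption at Busy starting from transient state s. Then h(Busy) = 1 and h(Down) = 0. By first-step analysis:
h(Idle) = 0.24·h(Idle) + 0.12·1 + 0.16·h(Overloaded) + 0.28·h(Throttled) + 0.2·0
h(Overloaded) = 0.2·h(Idle) + 0.18·1 + 0.22·h(Overloaded) + 0.18·h(Throttled) + 0.22·0
h(Throttled) = 0.1·h(Idle) + 0.14·1 + 0.2·h(Overloaded) + 0.36·h(Throttled) + 0.2·0
Solving: h(Idle) = 0.4015, h(Overloaded) = 0.4297, h(Throttled) = 0.4158.
Starting from Throttled, the probability is 0.4158.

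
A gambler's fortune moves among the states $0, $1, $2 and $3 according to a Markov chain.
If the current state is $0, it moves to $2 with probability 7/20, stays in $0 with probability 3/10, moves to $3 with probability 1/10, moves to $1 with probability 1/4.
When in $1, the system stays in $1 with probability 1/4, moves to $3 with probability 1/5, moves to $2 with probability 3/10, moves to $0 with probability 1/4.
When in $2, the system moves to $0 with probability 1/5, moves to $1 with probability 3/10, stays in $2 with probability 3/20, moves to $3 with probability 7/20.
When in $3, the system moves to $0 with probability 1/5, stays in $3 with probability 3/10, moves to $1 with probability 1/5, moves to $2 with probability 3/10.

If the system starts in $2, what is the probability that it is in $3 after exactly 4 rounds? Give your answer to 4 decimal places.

Propagate the distribution vector 4 rounds from $2.
After 0 rounds: (0.0000, 0.0000, 1.0000, 0.0000)
After 1 round: (0.2000, 0.3000, 0.1500, 0.3500)
After 2 rounds: (0.2350, 0.2400, 0.2875, 0.2375)
After 3 rounds: (0.2355, 0.2525, 0.2686, 0.2434)
After 4 rounds: (0.2362, 0.2513, 0.2715, 0.2411)
P(in $3 after 4 rounds) = 0.2411

0.2411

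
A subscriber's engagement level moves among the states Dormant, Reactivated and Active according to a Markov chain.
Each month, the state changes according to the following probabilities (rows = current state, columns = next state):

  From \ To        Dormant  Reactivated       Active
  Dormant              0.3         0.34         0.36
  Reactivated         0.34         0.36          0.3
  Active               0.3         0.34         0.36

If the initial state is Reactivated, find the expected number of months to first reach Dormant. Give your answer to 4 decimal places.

3.0559

Let t(s) be the expected number of months to first reach Dormant from state s, with t(Dormant) = 0. Conditioning on the first month:
t(Reactivated) = 1 + 0.36·t(Reactivated) + 0.3·t(Active)
t(Active) = 1 + 0.34·t(Reactivated) + 0.36·t(Active)
Solving: t(Reactivated) = 3.0559, t(Active) = 3.1860.
Expected months from Reactivated to Dormant: 3.0559.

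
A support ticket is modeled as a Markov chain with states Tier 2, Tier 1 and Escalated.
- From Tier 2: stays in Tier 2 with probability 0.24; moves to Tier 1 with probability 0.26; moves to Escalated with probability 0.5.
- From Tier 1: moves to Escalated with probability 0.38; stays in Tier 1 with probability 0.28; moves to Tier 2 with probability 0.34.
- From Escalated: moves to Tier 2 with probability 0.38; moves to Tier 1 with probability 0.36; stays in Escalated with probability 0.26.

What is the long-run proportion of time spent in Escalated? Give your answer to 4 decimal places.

0.3739

Let the stationary distribution be π with π = πP and π_1 + π_2 + π_3 = 1.
π_1 = 0.24·π_1 + 0.34·π_2 + 0.38·π_3
π_2 = 0.26·π_1 + 0.28·π_2 + 0.36·π_3
Solving with the normalization constraint gives π = (0.3227, 0.3035, 0.3739).
So the stationary probability of Escalated is 0.3739.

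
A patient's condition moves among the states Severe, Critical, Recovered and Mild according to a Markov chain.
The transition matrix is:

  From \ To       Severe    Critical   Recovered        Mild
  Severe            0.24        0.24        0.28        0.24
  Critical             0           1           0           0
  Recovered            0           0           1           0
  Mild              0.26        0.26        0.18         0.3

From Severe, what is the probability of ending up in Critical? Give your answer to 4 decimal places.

0.4906

Let h(s) be the probability of absorption at Critical starting from transient state s. Then h(Critical) = 1 and h(Recovered) = 0. By first-step analysis:
h(Severe) = 0.24·h(Severe) + 0.24·1 + 0.28·0 + 0.24·h(Mild)
h(Mild) = 0.26·h(Severe) + 0.26·1 + 0.18·0 + 0.3·h(Mild)
Solving: h(Severe) = 0.4906, h(Mild) = 0.5537.
Starting from Severe, the probability is 0.4906.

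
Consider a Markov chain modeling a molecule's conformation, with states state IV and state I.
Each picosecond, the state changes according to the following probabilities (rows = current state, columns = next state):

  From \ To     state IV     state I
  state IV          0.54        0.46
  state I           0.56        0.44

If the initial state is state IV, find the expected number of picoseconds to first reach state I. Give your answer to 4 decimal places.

2.1739

Let t(s) be the expected number of picoseconds to first reach state I from state s, with t(state I) = 0. Conditioning on the first picosecond:
t(state IV) = 1 + 0.54·t(state IV)
Solving: t(state IV) = 2.1739.
Expected picoseconds from state IV to state I: 2.1739.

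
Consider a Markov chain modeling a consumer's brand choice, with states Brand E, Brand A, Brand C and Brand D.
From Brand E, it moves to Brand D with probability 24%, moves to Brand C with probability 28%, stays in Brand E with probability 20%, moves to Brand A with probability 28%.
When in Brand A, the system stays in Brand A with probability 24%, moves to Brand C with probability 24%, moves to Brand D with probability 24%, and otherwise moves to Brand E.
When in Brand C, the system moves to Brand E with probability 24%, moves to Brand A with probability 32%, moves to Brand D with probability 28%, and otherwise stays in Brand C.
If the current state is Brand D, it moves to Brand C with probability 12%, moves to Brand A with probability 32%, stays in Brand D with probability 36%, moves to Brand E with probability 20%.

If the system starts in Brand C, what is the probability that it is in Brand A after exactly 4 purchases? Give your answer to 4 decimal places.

0.2877

Propagate the distribution vector 4 purchases from Brand C.
After 0 purchases: (0.0000, 0.0000, 1.0000, 0.0000)
After 1 purchase: (0.2400, 0.3200, 0.1600, 0.2800)
After 2 purchases: (0.2320, 0.2848, 0.2032, 0.2800)
After 3 purchases: (0.2309, 0.2879, 0.1994, 0.2817)
After 4 purchases: (0.2310, 0.2877, 0.1995, 0.2818)
P(in Brand A after 4 purchases) = 0.2877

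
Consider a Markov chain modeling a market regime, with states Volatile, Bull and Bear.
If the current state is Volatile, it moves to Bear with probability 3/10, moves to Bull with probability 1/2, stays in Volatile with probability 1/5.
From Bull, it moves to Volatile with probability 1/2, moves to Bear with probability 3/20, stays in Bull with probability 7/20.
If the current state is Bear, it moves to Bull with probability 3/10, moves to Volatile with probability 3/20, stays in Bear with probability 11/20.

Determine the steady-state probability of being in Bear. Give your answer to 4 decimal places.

Let the stationary distribution be π with π = πP and π_1 + π_2 + π_3 = 1.
π_1 = 0.2·π_1 + 0.5·π_2 + 0.15·π_3
π_2 = 0.5·π_1 + 0.35·π_2 + 0.3·π_3
Solving with the normalization constraint gives π = (0.2973, 0.3784, 0.3243).
So the stationary probability of Bear is 0.3243.

0.3243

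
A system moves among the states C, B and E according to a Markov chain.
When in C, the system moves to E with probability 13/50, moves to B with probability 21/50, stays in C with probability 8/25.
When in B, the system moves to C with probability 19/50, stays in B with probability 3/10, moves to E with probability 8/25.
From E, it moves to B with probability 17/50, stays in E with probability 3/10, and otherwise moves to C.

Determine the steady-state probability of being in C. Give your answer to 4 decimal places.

Let the stationary distribution be π with π = πP and π_1 + π_2 + π_3 = 1.
π_1 = 0.32·π_1 + 0.38·π_2 + 0.36·π_3
π_2 = 0.42·π_1 + 0.3·π_2 + 0.34·π_3
Solving with the normalization constraint gives π = (0.3530, 0.3541, 0.2930).
So the stationary probability of C is 0.3530.

0.3530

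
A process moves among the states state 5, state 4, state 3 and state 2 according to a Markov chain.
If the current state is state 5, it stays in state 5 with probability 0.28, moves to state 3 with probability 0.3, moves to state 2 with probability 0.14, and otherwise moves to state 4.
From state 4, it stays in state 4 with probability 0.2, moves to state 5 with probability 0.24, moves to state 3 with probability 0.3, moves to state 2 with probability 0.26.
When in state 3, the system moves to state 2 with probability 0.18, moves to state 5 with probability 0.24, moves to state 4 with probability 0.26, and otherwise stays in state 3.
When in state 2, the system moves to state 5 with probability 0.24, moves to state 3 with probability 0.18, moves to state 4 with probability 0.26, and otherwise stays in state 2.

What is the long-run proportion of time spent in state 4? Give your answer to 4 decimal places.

Let the stationary distribution be π with π = πP and π_1 + π_2 + π_3 + π_4 = 1.
π_1 = 0.28·π_1 + 0.24·π_2 + 0.24·π_3 + 0.24·π_4
π_2 = 0.28·π_1 + 0.2·π_2 + 0.26·π_3 + 0.26·π_4
π_3 = 0.3·π_1 + 0.3·π_2 + 0.32·π_3 + 0.18·π_4
Solving with the normalization constraint gives π = (0.2500, 0.2500, 0.2791, 0.2209).
So the stationary probability of state 4 is 0.2500.

0.2500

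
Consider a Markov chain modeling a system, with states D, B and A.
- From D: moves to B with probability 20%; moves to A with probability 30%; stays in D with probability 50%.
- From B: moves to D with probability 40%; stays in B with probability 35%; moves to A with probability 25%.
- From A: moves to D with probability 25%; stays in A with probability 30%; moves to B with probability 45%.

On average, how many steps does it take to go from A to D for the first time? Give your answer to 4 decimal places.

3.2117

Let t(s) be the expected number of steps to first reach D from state s, with t(D) = 0. Conditioning on the first step:
t(B) = 1 + 0.35·t(B) + 0.25·t(A)
t(A) = 1 + 0.45·t(B) + 0.3·t(A)
Solving: t(B) = 2.7737, t(A) = 3.2117.
Expected steps from A to D: 3.2117.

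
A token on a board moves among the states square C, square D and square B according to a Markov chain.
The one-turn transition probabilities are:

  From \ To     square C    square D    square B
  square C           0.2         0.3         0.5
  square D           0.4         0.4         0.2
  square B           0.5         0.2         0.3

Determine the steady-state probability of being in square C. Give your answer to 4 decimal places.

0.3619

Let the stationary distribution be π with π = πP and π_1 + π_2 + π_3 = 1.
π_1 = 0.2·π_1 + 0.4·π_2 + 0.5·π_3
π_2 = 0.3·π_1 + 0.4·π_2 + 0.2·π_3
Solving with the normalization constraint gives π = (0.3619, 0.2952, 0.3429).
So the stationary probability of square C is 0.3619.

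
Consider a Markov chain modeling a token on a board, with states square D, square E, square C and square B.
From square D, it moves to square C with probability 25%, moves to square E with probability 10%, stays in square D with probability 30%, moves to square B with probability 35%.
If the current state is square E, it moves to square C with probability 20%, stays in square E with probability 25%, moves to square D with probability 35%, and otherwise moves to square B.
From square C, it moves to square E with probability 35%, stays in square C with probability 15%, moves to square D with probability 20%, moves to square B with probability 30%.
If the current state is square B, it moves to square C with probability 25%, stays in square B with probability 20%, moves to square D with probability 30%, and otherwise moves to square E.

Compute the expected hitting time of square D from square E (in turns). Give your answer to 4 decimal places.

3.2378

Let t(s) be the expected number of turns to first reach square D from state s, with t(square D) = 0. Conditioning on the first turn:
t(square E) = 1 + 0.25·t(square E) + 0.2·t(square C) + 0.2·t(square B)
t(square C) = 1 + 0.35·t(square E) + 0.15·t(square C) + 0.3·t(square B)
t(square B) = 1 + 0.25·t(square E) + 0.25·t(square C) + 0.2·t(square B)
Solving: t(square E) = 3.2378, t(square C) = 3.7180, t(square B) = 3.4237.
Expected turns from square E to square D: 3.2378.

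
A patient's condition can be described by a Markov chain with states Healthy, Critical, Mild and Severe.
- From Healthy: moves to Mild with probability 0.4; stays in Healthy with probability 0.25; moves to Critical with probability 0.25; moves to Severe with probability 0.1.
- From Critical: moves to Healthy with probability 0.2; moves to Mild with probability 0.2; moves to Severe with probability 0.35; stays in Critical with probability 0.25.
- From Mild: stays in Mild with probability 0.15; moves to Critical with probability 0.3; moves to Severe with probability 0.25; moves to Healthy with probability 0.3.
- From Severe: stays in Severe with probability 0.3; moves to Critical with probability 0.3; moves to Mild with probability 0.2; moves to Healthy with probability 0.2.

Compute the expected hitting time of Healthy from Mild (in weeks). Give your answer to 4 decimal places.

4.1304

Let t(s) be the expected number of weeks to first reach Healthy from state s, with t(Healthy) = 0. Conditioning on the first week:
t(Critical) = 1 + 0.25·t(Critical) + 0.2·t(Mild) + 0.35·t(Severe)
t(Mild) = 1 + 0.3·t(Critical) + 0.15·t(Mild) + 0.25·t(Severe)
t(Severe) = 1 + 0.3·t(Critical) + 0.2·t(Mild) + 0.3·t(Severe)
Solving: t(Critical) = 4.5652, t(Mild) = 4.1304, t(Severe) = 4.5652.
Expected weeks from Mild to Healthy: 4.1304.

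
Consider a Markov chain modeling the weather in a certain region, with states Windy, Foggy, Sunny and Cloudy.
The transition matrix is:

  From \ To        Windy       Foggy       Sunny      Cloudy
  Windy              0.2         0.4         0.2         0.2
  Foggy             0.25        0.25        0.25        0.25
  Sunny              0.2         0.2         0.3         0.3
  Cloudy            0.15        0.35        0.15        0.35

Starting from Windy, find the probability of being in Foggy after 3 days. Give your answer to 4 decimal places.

Propagate the distribution vector 3 days from Windy.
After 0 days: (1.0000, 0.0000, 0.0000, 0.0000)
After 1 day: (0.2000, 0.4000, 0.2000, 0.2000)
After 2 days: (0.2100, 0.2900, 0.2300, 0.2700)
After 3 days: (0.2010, 0.2970, 0.2240, 0.2780)
P(in Foggy after 3 days) = 0.2970

0.2970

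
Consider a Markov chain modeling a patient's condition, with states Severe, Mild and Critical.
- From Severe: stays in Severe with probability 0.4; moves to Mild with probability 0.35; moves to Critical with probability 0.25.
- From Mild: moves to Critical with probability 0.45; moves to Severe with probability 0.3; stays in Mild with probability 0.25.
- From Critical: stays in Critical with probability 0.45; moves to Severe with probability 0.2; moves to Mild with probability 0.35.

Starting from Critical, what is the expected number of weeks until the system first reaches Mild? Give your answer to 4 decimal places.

2.8571

Let t(s) be the expected number of weeks to first reach Mild from state s, with t(Mild) = 0. Conditioning on the first week:
t(Severe) = 1 + 0.4·t(Severe) + 0.25·t(Critical)
t(Critical) = 1 + 0.2·t(Severe) + 0.45·t(Critical)
Solving: t(Severe) = 2.8571, t(Critical) = 2.8571.
Expected weeks from Critical to Mild: 2.8571.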